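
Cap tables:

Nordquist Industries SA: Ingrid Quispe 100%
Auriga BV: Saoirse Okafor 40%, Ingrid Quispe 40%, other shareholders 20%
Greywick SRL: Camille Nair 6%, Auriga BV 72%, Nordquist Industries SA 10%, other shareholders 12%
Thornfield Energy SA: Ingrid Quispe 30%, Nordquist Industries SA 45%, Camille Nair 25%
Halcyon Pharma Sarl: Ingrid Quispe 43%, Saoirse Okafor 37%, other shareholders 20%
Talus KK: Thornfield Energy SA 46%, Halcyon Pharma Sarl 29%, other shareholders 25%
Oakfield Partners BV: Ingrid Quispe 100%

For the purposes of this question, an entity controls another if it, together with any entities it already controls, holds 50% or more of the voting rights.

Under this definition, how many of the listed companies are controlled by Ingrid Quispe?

3

Ingrid holds 100% of Nordquist, so Ingrid controls Nordquist.
Ingrid and Nordquist together hold 30% + 45% = 75% of Thornfield, so Ingrid controls Thornfield.
Ingrid holds 100% of Oakfield, so Ingrid controls Oakfield.
No other company's threshold is met.
Ingrid controls 3 companies.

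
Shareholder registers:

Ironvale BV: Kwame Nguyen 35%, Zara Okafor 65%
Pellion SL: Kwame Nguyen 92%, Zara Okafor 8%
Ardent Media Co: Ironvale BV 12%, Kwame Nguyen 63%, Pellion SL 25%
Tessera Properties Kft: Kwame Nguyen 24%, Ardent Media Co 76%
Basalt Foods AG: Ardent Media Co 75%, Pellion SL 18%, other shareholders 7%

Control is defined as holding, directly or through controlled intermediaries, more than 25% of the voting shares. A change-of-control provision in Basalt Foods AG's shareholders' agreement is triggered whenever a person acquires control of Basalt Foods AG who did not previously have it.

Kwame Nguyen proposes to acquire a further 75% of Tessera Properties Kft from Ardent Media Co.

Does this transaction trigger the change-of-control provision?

No

The purchase adds only to Kwame's holdings (Ardent's stake shrinks), so Kwame is the only person who could newly come to control Basalt.
Kwame holds 92% of Pellion, so Kwame controls Pellion.
Kwame holds 35% of Ironvale, so Kwame controls Ironvale.
Ironvale and Kwame and Pellion together hold 12% + 63% + 25% = 100% of Ardent, so Kwame controls Ardent.
Ardent and Pellion together hold 75% + 18% = 93% of Basalt, so Kwame controls Basalt.
So Kwame already controls Basalt before the transaction.
After the purchase, Kwame's direct stake in Tessera rises to 24% + 75% = 99%, and Ardent's stake falls to 1%.
Kwame controlled Basalt already, so this is not a new person acquiring control; every other person's position is unchanged or reduced.
No new person acquires control, so the clause is not triggered.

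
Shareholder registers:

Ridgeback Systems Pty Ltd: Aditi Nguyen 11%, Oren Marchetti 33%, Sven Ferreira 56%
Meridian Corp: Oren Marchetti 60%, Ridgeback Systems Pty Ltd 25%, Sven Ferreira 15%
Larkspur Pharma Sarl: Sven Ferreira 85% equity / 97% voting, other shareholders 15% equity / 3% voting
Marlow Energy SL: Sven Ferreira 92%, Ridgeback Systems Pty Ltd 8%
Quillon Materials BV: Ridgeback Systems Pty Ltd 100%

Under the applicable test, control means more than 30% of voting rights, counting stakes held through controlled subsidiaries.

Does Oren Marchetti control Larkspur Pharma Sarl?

Oren holds 33% of Ridgeback, so Oren controls Ridgeback.
Oren and Ridgeback together hold 60% + 25% = 85% of Meridian, so Oren controls Meridian.
Ridgeback holds 100% of Quillon, so Oren controls Quillon.
Neither Oren nor any entity Oren controls holds any voting interest in Larkspur.
So Oren does not control Larkspur.

No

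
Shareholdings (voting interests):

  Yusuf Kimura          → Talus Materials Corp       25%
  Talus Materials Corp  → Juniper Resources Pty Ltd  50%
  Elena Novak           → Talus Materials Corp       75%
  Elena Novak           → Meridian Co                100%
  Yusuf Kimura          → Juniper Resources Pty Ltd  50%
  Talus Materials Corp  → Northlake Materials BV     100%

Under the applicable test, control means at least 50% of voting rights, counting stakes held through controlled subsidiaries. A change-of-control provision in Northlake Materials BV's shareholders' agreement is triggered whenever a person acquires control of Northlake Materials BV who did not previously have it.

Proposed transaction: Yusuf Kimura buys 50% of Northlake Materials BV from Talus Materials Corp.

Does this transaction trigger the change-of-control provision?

The purchase adds only to Yusuf's holdings (Talus's stake shrinks), so Yusuf is the only person who could newly come to control Northlake.
Yusuf holds 50% of Juniper, so Yusuf controls Juniper.
Neither Yusuf nor any entity Yusuf controls holds any voting interest in Northlake.
So before the transaction, Yusuf does not control Northlake.
After the purchase, Yusuf holds 50% of Northlake directly, and Talus's stake falls to 50%.
Yusuf holds 50% of Northlake, so Yusuf controls Northlake.
Yusuf did not control Northlake before and does after, so the clause is triggered.

Yes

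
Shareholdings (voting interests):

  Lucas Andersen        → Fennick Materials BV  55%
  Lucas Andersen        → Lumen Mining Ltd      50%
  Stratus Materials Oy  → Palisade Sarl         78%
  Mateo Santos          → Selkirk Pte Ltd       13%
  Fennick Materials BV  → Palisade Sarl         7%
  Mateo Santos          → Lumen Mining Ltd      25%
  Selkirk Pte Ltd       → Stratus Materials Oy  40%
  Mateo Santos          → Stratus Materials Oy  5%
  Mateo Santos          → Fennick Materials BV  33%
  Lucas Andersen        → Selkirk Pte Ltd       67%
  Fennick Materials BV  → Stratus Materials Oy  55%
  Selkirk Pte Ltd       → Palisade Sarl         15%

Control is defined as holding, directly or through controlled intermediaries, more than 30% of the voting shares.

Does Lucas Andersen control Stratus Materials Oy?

Lucas holds 67% of Selkirk, so Lucas controls Selkirk.
Lucas holds 55% of Fennick, so Lucas controls Fennick.
Fennick and Selkirk together hold 55% + 40% = 95% of Stratus, so Lucas controls Stratus.

Yes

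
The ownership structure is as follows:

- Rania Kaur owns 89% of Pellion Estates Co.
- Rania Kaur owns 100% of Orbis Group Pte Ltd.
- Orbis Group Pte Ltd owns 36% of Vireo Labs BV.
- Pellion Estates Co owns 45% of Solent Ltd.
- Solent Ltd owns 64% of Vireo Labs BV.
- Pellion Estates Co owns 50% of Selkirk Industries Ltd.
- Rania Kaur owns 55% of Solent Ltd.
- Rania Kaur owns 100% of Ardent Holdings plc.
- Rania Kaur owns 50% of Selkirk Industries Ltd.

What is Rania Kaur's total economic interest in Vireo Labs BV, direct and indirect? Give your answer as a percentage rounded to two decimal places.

Rania reaches Vireo along 3 paths.
Via Pellion → Solent: 89% × 45% × 64% = 25.632%.
Via Solent: 55% × 64% = 35.2%.
Via Orbis: 100% × 36% = 36%.
Total: 25.632% + 35.2% + 36% = 96.832%.
Rounded: 96.83%.

96.83%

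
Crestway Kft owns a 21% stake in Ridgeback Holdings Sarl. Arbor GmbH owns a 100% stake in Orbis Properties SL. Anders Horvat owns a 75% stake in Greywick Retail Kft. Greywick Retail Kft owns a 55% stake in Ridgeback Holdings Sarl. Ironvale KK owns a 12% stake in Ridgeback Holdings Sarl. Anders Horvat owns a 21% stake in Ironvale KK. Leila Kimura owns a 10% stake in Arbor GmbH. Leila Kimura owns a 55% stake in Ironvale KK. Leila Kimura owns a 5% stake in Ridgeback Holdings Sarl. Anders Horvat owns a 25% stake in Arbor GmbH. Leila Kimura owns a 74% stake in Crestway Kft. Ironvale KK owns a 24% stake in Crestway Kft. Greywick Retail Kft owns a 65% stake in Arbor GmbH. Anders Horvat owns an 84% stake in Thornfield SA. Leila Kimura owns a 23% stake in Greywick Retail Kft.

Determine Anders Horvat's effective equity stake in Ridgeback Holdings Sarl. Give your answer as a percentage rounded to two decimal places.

Anders reaches Ridgeback along 3 paths.
Via Greywick: 75% × 55% = 41.25%.
Via Ironvale: 21% × 12% = 2.52%.
Via Ironvale → Crestway: 21% × 24% × 21% = 1.0584%.
Total: 41.25% + 2.52% + 1.0584% = 44.8284%.
Rounded: 44.83%.

44.83%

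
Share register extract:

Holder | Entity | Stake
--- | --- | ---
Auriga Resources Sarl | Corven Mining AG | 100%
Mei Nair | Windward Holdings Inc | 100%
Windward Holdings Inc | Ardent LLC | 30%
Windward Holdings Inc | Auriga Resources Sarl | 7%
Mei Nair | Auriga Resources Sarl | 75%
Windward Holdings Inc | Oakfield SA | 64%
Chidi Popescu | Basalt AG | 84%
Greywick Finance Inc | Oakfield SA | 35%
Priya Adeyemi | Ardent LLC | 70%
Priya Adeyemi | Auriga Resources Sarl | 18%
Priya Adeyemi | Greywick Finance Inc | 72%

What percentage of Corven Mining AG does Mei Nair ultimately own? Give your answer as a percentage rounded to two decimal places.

Mei reaches Corven along 2 paths.
Via Windward → Auriga: 100% × 7% × 100% = 7%.
Via Auriga: 75% × 100% = 75%.
Total: 7% + 75% = 82%.
Rounded: 82.00%.

82.00%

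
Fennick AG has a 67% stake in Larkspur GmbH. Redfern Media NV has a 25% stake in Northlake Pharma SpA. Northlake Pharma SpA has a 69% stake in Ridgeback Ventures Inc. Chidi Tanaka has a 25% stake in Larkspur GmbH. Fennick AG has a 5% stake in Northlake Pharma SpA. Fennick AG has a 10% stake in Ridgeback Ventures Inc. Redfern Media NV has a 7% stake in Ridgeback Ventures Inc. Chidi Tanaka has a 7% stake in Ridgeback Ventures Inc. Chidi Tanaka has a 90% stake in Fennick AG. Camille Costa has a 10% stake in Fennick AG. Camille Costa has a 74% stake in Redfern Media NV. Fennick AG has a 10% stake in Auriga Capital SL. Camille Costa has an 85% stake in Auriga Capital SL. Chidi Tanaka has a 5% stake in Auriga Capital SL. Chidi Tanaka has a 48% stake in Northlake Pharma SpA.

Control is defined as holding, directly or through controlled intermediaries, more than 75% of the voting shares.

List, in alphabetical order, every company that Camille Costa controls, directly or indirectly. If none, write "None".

Auriga Capital SL

Camille holds 85% of Auriga, so Camille controls Auriga.
No other company's threshold is met.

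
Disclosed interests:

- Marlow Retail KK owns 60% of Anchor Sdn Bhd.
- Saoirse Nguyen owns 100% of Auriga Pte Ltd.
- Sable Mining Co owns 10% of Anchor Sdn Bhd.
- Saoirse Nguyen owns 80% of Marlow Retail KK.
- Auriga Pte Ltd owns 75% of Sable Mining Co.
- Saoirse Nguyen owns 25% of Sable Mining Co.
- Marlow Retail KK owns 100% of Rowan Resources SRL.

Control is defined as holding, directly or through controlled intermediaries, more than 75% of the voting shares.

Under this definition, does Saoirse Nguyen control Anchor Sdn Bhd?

No

Saoirse holds 80% of Marlow, so Saoirse controls Marlow.
Saoirse holds 100% of Auriga, so Saoirse controls Auriga.
Auriga and Saoirse together hold 75% + 25% = 100% of Sable, so Saoirse controls Sable.
Marlow holds 100% of Rowan, so Saoirse controls Rowan.
In Anchor, Saoirse's side holds only 10% + 60% = 70%, not > 75%.
So Saoirse does not control Anchor.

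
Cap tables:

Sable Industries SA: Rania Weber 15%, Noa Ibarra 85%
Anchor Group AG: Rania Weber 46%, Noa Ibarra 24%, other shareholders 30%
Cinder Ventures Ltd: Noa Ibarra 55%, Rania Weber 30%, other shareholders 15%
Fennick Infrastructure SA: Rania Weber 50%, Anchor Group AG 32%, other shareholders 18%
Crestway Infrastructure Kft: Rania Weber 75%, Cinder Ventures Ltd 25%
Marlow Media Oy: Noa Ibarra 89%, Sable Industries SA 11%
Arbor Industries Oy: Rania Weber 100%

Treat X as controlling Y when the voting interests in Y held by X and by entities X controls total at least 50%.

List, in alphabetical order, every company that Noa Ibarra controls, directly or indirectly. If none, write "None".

Noa holds 85% of Sable, so Noa controls Sable.
Noa holds 55% of Cinder, so Noa controls Cinder.
Noa and Sable together hold 89% + 11% = 100% of Marlow, so Noa controls Marlow.
No other company's threshold is met.

Cinder Ventures Ltd, Marlow Media Oy, Sable Industries SA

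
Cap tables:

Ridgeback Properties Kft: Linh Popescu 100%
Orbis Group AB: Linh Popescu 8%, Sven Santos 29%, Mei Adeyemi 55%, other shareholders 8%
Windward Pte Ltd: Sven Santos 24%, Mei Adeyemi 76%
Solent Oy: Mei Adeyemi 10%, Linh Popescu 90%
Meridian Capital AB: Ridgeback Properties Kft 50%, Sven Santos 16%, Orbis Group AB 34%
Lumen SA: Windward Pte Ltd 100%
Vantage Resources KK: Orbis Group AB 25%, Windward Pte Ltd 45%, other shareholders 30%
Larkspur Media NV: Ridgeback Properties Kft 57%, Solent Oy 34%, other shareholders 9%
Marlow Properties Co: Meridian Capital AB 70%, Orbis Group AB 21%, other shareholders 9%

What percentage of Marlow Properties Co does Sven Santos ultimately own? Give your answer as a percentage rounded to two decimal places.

24.19%

Sven reaches Marlow along 3 paths.
Via Meridian: 16% × 70% = 11.2%.
Via Orbis → Meridian: 29% × 34% × 70% = 6.902%.
Via Orbis: 29% × 21% = 6.09%.
Total: 11.2% + 6.902% + 6.09% = 24.192%.
Rounded: 24.19%.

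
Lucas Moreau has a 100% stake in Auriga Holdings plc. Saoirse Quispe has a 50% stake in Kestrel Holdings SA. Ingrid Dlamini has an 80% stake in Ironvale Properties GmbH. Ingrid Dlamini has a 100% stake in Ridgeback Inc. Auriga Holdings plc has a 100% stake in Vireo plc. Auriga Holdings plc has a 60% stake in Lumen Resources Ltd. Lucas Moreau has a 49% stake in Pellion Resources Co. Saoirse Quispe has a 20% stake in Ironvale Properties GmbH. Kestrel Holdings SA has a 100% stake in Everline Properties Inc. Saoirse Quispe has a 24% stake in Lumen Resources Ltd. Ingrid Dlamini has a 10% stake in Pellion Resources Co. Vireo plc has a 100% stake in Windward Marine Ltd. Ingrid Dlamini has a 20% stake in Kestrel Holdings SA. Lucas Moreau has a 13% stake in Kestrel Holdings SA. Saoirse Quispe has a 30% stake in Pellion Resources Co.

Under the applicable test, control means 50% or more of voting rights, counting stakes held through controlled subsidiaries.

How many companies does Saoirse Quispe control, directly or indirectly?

Saoirse holds 50% of Kestrel, so Saoirse controls Kestrel.
Kestrel holds 100% of Everline, so Saoirse controls Everline.
No other company's threshold is met.
Saoirse controls 2 companies.

2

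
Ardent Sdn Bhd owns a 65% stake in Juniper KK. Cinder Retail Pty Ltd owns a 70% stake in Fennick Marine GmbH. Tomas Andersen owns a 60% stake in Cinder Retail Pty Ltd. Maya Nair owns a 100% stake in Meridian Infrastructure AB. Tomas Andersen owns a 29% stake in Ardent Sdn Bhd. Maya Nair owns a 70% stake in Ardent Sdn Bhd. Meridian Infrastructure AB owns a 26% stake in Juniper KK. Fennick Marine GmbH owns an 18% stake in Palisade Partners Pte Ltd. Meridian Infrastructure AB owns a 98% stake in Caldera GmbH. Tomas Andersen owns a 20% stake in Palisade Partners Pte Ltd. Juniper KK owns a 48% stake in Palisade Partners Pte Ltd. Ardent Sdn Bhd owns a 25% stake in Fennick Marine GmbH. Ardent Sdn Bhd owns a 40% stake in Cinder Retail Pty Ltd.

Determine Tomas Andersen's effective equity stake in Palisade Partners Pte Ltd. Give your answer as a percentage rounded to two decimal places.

39.37%

Tomas reaches Palisade along 5 paths.
Direct stake: 20% = 20%.
Via Ardent → Juniper: 29% × 65% × 48% = 9.048%.
Via Ardent → Cinder → Fennick: 29% × 40% × 70% × 18% = 1.4616%.
Via Cinder → Fennick: 60% × 70% × 18% = 7.56%.
Via Ardent → Fennick: 29% × 25% × 18% = 1.305%.
Total: 20% + 9.048% + 1.4616% + 7.56% + 1.305% = 39.3746%.
Rounded: 39.37%.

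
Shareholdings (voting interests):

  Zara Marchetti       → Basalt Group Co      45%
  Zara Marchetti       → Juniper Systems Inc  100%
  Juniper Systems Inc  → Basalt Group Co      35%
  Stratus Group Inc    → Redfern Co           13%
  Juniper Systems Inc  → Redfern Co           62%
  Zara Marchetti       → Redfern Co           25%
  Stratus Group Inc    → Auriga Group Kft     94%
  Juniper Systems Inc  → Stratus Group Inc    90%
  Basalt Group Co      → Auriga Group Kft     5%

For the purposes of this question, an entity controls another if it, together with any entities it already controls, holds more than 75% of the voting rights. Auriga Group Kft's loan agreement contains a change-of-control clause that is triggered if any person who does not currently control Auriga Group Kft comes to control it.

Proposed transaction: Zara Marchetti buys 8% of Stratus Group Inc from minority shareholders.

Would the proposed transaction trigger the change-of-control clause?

No

The purchase changes only Zara's holdings, so Zara is the only person who could newly come to control Auriga.
Zara holds 100% of Juniper, so Zara controls Juniper.
Juniper holds 90% of Stratus, so Zara controls Stratus.
Juniper and Zara together hold 35% + 45% = 80% of Basalt, so Zara controls Basalt.
Stratus and Basalt together hold 94% + 5% = 99% of Auriga, so Zara controls Auriga.
So Zara already controls Auriga before the transaction.
After the purchase, Zara holds 8% of Stratus directly.
Zara controlled Auriga already, so this is not a new person acquiring control; every other person's position is unchanged or reduced.
No new person acquires control, so the clause is not triggered.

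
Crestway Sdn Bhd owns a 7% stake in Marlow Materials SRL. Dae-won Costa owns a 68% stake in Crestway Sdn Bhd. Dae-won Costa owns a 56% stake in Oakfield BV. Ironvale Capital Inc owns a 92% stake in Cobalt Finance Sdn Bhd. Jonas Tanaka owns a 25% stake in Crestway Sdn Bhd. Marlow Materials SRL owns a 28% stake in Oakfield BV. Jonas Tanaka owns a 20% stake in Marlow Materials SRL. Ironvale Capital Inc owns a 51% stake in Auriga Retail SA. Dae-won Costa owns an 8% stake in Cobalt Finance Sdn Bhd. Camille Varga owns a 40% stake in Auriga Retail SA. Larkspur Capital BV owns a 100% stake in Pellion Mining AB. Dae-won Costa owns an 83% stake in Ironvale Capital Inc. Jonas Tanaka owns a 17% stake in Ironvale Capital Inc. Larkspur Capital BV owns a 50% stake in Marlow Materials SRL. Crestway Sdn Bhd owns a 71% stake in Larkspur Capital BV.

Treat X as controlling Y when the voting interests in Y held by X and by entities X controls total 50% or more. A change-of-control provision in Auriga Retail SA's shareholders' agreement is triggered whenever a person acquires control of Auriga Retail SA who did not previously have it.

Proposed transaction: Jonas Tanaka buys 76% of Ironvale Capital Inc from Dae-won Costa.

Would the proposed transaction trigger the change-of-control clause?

Yes

The purchase adds only to Jonas's holdings (Dae-won's stake shrinks), so Jonas is the only person who could newly come to control Auriga.
Jonas's largest direct stake is 25% in Crestway, which does not meet the threshold, so Jonas controls no company.
Neither Jonas nor any entity Jonas controls holds any voting interest in Auriga.
So before the transaction, Jonas does not control Auriga.
After the purchase, Jonas's direct stake in Ironvale rises to 17% + 76% = 93%, and Dae-won's stake falls to 7%.
Jonas holds 93% of Ironvale, so Jonas controls Ironvale.
Ironvale holds 51% of Auriga, so Jonas controls Auriga.
Jonas did not control Auriga before and does after, so the clause is triggered.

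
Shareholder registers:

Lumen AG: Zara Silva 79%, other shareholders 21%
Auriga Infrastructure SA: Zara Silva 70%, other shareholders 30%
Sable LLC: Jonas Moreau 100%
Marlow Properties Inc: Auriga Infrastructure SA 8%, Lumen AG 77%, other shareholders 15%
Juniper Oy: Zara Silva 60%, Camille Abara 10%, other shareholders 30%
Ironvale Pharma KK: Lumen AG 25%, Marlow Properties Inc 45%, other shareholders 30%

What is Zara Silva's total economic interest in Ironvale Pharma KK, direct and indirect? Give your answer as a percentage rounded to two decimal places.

49.64%

Zara reaches Ironvale along 3 paths.
Via Lumen: 79% × 25% = 19.75%.
Via Auriga → Marlow: 70% × 8% × 45% = 2.52%.
Via Lumen → Marlow: 79% × 77% × 45% = 27.3735%.
Total: 19.75% + 2.52% + 27.3735% = 49.6435%.
Rounded: 49.64%.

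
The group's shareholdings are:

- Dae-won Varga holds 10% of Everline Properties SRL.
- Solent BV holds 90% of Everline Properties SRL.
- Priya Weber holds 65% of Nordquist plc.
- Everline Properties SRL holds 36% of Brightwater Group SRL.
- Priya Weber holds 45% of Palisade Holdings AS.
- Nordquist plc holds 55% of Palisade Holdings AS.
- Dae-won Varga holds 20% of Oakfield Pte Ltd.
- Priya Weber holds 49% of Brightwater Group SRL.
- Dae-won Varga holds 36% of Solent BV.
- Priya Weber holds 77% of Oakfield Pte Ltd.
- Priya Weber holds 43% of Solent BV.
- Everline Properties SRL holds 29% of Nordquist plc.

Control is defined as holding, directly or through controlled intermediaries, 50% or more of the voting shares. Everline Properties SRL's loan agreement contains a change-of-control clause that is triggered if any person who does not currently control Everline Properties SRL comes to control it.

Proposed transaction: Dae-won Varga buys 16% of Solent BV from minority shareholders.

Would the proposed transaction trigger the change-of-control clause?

Yes

The purchase changes only Dae-won's holdings, so Dae-won is the only person who could newly come to control Everline.
Dae-won's largest direct stake is 36% in Solent, which does not meet the threshold, so Dae-won controls no company.
In Everline, Dae-won's side holds only 10%, not ≥ 50%.
So before the transaction, Dae-won does not control Everline.
After the purchase, Dae-won's direct stake in Solent rises to 36% + 16% = 52%.
Dae-won holds 52% of Solent, so Dae-won controls Solent.
Solent and Dae-won together hold 90% + 10% = 100% of Everline, so Dae-won controls Everline.
Dae-won did not control Everline before and does after, so the clause is triggered.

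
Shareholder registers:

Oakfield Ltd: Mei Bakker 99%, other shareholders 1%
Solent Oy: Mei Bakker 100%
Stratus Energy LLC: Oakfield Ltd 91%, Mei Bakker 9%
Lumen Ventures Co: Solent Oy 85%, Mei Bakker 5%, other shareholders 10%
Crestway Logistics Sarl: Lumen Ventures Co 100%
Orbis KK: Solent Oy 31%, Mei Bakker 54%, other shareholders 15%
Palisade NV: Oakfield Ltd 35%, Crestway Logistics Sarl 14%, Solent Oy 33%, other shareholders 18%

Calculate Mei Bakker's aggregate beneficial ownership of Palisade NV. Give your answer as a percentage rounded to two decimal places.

80.25%

Mei reaches Palisade along 4 paths.
Via Oakfield: 99% × 35% = 34.65%.
Via Solent → Lumen → Crestway: 100% × 85% × 100% × 14% = 11.9%.
Via Lumen → Crestway: 5% × 100% × 14% = 0.7%.
Via Solent: 100% × 33% = 33%.
Total: 34.65% + 11.9% + 0.7% + 33% = 80.25%.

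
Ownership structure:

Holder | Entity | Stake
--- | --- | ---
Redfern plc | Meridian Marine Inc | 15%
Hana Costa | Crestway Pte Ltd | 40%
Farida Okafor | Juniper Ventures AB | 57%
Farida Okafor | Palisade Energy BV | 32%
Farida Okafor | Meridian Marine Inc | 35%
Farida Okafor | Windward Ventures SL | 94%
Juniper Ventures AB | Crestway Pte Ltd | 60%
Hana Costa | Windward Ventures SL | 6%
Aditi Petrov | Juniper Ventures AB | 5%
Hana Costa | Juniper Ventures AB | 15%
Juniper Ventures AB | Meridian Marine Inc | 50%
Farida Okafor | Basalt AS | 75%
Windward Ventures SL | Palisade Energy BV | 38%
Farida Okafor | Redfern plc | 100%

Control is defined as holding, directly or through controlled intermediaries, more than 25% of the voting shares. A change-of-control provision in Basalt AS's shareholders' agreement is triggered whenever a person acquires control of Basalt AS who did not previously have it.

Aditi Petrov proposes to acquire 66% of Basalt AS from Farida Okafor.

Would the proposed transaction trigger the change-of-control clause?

The purchase adds only to Aditi's holdings (Farida's stake shrinks), so Aditi is the only person who could newly come to control Basalt.
Aditi's largest direct stake is 5% in Juniper, which does not meet the threshold, so Aditi controls no company.
Neither Aditi nor any entity Aditi controls holds any voting interest in Basalt.
So before the transaction, Aditi does not control Basalt.
After the purchase, Aditi holds 66% of Basalt directly, and Farida's stake falls to 9%.
Aditi holds 66% of Basalt, so Aditi controls Basalt.
Aditi did not control Basalt before and does after, so the clause is triggered.

Yes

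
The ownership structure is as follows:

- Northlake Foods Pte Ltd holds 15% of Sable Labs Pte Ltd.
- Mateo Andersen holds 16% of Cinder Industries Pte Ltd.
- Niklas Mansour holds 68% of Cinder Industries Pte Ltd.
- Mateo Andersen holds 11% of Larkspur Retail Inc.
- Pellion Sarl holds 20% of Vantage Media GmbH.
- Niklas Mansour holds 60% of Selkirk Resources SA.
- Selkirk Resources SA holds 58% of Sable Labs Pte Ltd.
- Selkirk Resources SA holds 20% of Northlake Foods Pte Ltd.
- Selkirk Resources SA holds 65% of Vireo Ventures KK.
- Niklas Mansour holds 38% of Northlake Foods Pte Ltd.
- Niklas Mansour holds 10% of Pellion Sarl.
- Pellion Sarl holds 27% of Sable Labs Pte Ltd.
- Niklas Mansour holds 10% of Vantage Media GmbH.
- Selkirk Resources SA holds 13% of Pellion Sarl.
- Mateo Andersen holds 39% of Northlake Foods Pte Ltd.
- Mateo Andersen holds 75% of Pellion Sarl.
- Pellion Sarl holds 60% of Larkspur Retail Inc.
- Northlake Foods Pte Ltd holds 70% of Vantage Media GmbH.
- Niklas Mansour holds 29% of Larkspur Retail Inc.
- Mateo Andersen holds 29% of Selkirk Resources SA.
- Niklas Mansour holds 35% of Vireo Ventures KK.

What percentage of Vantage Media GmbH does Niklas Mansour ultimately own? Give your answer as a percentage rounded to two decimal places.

Niklas reaches Vantage along 5 paths.
Via Northlake: 38% × 70% = 26.6%.
Via Selkirk → Northlake: 60% × 20% × 70% = 8.4%.
Via Pellion: 10% × 20% = 2%.
Via Selkirk → Pellion: 60% × 13% × 20% = 1.56%.
Direct stake: 10% = 10%.
Total: 26.6% + 8.4% + 2% + 1.56% + 10% = 48.56%.

48.56%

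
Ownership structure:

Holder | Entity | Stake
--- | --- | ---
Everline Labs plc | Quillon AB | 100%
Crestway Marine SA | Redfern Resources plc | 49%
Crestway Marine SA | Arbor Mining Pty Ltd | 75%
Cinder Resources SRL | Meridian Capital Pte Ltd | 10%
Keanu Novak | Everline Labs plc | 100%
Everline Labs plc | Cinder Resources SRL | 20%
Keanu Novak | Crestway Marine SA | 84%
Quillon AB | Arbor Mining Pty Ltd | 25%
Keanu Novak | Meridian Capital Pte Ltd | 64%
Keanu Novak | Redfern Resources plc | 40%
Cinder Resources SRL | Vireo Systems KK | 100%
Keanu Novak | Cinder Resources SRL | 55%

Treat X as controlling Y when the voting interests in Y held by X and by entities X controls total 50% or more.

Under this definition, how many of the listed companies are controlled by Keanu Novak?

Keanu holds 84% of Crestway, so Keanu controls Crestway.
Keanu holds 100% of Everline, so Keanu controls Everline.
Keanu and Everline together hold 55% + 20% = 75% of Cinder, so Keanu controls Cinder.
Keanu and Crestway together hold 40% + 49% = 89% of Redfern, so Keanu controls Redfern.
Cinder and Keanu together hold 10% + 64% = 74% of Meridian, so Keanu controls Meridian.
Cinder holds 100% of Vireo, so Keanu controls Vireo.
Everline holds 100% of Quillon, so Keanu controls Quillon.
Crestway and Quillon together hold 75% + 25% = 100% of Arbor, so Keanu controls Arbor.
Keanu controls 8 companies.

8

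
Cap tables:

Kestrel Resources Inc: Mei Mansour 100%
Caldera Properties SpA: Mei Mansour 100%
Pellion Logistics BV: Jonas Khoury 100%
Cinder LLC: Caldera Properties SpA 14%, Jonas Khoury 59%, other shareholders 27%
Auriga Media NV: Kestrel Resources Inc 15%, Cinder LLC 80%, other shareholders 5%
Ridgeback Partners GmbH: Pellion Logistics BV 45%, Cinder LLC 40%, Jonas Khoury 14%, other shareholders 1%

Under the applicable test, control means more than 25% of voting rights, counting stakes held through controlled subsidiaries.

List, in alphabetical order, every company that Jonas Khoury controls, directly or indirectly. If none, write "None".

Auriga Media NV, Cinder LLC, Pellion Logistics BV, Ridgeback Partners GmbH

Jonas holds 100% of Pellion, so Jonas controls Pellion.
Jonas holds 59% of Cinder, so Jonas controls Cinder.
Cinder holds 80% of Auriga, so Jonas controls Auriga.
Pellion and Cinder and Jonas together hold 45% + 40% + 14% = 99% of Ridgeback, so Jonas controls Ridgeback.
No other company's threshold is met.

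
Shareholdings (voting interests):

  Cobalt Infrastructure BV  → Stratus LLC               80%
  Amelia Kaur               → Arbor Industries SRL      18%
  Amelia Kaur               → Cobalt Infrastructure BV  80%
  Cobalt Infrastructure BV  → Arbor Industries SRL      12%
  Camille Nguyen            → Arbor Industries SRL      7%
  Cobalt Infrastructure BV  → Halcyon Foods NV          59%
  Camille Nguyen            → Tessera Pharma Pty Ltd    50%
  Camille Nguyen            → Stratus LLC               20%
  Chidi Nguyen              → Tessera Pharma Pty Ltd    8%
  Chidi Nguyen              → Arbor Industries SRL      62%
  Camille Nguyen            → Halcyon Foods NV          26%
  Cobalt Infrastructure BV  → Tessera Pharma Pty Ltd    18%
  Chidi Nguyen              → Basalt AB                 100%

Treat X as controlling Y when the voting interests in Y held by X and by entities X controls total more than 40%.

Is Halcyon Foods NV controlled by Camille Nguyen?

No

Camille holds 50% of Tessera, so Camille controls Tessera.
In Halcyon, Camille's side holds only 26%, not > 40%.
So Camille does not control Halcyon.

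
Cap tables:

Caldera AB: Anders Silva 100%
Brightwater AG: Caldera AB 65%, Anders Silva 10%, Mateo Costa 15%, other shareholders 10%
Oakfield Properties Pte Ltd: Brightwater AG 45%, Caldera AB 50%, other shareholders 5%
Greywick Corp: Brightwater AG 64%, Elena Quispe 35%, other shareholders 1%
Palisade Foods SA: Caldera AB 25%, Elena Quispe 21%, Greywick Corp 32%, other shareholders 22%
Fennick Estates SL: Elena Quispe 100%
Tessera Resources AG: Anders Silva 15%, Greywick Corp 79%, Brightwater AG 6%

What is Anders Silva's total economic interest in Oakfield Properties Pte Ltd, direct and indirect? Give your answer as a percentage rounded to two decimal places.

Anders reaches Oakfield along 3 paths.
Via Caldera → Brightwater: 100% × 65% × 45% = 29.25%.
Via Brightwater: 10% × 45% = 4.5%.
Via Caldera: 100% × 50% = 50%.
Total: 29.25% + 4.5% + 50% = 83.75%.

83.75%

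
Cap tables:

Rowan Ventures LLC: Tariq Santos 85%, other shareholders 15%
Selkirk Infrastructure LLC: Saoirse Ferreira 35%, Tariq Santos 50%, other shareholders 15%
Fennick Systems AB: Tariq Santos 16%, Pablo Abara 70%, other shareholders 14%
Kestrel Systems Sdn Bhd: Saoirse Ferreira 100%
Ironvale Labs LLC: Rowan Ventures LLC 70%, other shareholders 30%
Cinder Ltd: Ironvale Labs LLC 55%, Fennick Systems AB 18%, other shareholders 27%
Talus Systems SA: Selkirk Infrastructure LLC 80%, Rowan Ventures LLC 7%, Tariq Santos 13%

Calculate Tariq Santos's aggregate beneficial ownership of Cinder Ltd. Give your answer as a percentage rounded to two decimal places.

35.61%

Tariq reaches Cinder along 2 paths.
Via Rowan → Ironvale: 85% × 70% × 55% = 32.725%.
Via Fennick: 16% × 18% = 2.88%.
Total: 32.725% + 2.88% = 35.605%.
Rounded: 35.61%.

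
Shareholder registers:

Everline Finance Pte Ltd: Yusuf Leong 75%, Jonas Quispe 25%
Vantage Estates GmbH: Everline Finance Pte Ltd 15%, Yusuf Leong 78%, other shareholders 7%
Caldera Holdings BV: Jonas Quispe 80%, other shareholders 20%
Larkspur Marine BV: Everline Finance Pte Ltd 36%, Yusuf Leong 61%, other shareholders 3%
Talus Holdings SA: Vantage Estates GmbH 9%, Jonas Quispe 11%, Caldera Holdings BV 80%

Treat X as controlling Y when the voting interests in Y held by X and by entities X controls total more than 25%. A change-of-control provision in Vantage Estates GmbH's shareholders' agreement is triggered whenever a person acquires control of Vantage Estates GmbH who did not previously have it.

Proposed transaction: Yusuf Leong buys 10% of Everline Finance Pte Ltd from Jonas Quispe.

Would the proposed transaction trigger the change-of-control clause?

The purchase adds only to Yusuf's holdings (Jonas's stake shrinks), so Yusuf is the only person who could newly come to control Vantage.
Yusuf holds 75% of Everline, so Yusuf controls Everline.
Everline and Yusuf together hold 15% + 78% = 93% of Vantage, so Yusuf controls Vantage.
So Yusuf already controls Vantage before the transaction.
After the purchase, Yusuf's direct stake in Everline rises to 75% + 10% = 85%, and Jonas's stake falls to 15%.
Yusuf controlled Vantage already, so this is not a new person acquiring control; every other person's position is unchanged or reduced.
No new person acquires control, so the clause is not triggered.

No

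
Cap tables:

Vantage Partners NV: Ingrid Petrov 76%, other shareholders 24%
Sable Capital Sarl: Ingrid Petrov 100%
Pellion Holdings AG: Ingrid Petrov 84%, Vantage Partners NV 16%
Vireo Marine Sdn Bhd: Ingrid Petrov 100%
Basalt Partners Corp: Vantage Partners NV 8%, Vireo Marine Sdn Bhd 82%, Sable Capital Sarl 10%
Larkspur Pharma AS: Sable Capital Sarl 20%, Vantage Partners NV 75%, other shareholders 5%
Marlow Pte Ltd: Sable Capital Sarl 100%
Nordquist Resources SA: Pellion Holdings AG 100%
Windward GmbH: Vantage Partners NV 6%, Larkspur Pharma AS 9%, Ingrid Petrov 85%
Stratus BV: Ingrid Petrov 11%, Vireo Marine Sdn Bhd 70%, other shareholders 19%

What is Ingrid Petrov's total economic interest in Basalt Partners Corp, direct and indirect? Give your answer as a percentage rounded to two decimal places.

Ingrid reaches Basalt along 3 paths.
Via Vantage: 76% × 8% = 6.08%.
Via Vireo: 100% × 82% = 82%.
Via Sable: 100% × 10% = 10%.
Total: 6.08% + 82% + 10% = 98.08%.

98.08%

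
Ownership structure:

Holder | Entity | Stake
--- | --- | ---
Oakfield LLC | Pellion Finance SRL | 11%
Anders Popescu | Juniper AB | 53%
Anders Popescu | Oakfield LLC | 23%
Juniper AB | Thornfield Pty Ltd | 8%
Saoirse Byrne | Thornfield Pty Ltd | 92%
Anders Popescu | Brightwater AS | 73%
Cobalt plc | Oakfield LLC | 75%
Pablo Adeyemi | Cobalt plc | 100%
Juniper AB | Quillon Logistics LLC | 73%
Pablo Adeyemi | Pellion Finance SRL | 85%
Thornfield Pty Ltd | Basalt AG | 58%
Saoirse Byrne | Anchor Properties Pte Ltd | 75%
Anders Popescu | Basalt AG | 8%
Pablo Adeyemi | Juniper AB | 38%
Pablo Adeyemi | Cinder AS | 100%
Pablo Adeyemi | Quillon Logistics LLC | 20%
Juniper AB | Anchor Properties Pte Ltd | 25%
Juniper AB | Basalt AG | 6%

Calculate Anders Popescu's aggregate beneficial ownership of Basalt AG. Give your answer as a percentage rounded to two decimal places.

Anders reaches Basalt along 3 paths.
Via Juniper: 53% × 6% = 3.18%.
Via Juniper → Thornfield: 53% × 8% × 58% = 2.4592%.
Direct stake: 8% = 8%.
Total: 3.18% + 2.4592% + 8% = 13.6392%.
Rounded: 13.64%.

13.64%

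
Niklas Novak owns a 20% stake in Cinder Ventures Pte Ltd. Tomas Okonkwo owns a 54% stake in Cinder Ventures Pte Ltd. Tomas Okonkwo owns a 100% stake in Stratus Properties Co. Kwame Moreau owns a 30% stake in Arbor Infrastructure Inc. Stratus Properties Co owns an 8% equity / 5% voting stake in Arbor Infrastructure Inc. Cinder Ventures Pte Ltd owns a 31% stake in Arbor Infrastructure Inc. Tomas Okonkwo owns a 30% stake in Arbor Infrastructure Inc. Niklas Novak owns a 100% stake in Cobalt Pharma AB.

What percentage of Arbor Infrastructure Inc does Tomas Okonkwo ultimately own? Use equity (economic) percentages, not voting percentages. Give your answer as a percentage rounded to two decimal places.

54.74%

Tomas reaches Arbor along 3 paths.
Via Stratus: 100% × 8% = 8%.
Via Cinder: 54% × 31% = 16.74%.
Direct stake: 30% = 30%.
Total: 8% + 16.74% + 30% = 54.74%.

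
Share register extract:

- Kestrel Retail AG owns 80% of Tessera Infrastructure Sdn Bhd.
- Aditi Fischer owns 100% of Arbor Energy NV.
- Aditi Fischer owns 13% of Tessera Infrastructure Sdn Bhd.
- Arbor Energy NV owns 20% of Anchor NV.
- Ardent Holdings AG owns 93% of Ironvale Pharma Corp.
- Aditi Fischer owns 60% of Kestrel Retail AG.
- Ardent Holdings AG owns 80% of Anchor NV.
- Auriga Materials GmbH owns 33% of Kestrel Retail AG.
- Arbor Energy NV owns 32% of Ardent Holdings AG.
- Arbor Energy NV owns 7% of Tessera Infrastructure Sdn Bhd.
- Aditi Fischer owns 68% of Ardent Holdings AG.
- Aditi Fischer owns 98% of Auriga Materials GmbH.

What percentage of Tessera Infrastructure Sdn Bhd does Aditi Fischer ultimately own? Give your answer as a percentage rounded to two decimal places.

Aditi reaches Tessera along 4 paths.
Direct stake: 13% = 13%.
Via Kestrel: 60% × 80% = 48%.
Via Auriga → Kestrel: 98% × 33% × 80% = 25.872%.
Via Arbor: 100% × 7% = 7%.
Total: 13% + 48% + 25.872% + 7% = 93.872%.
Rounded: 93.87%.

93.87%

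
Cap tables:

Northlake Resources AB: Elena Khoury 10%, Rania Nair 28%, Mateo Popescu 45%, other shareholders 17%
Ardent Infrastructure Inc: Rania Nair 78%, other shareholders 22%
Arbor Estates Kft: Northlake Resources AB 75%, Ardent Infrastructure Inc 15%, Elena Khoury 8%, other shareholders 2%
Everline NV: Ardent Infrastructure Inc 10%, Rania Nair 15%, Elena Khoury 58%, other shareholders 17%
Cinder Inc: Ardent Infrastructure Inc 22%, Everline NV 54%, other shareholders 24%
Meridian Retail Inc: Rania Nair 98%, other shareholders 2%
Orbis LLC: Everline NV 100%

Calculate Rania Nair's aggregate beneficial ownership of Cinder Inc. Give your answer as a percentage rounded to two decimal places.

Rania reaches Cinder along 3 paths.
Via Ardent: 78% × 22% = 17.16%.
Via Ardent → Everline: 78% × 10% × 54% = 4.212%.
Via Everline: 15% × 54% = 8.1%.
Total: 17.16% + 4.212% + 8.1% = 29.472%.
Rounded: 29.47%.

29.47%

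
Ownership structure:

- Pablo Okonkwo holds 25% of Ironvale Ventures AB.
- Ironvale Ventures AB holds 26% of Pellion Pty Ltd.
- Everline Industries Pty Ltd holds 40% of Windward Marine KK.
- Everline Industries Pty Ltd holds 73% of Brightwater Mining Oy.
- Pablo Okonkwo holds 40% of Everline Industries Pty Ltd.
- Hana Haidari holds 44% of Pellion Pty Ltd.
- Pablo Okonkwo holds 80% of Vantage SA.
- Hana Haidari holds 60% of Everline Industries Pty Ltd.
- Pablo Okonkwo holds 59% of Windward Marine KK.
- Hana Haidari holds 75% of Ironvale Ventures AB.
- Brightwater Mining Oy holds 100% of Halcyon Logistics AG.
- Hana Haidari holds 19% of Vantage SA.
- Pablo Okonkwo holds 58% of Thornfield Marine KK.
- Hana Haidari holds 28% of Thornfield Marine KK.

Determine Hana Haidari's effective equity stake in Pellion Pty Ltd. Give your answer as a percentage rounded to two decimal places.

63.50%

Hana reaches Pellion along 2 paths.
Direct stake: 44% = 44%.
Via Ironvale: 75% × 26% = 19.5%.
Total: 44% + 19.5% = 63.5%.
Rounded: 63.50%.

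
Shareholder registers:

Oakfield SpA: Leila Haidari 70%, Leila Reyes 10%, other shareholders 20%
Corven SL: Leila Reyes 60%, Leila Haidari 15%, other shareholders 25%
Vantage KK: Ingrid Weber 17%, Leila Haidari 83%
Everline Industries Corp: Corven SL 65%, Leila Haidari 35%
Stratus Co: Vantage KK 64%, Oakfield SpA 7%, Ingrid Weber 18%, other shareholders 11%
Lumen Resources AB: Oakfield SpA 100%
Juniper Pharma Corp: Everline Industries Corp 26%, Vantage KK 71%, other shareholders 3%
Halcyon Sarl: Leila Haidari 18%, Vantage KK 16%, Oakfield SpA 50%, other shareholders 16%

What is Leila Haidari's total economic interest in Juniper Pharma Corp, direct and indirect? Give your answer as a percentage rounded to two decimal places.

70.57%

Leila Haidari reaches Juniper along 3 paths.
Via Corven → Everline: 15% × 65% × 26% = 2.535%.
Via Everline: 35% × 26% = 9.1%.
Via Vantage: 83% × 71% = 58.93%.
Total: 2.535% + 9.1% + 58.93% = 70.565%.
Rounded: 70.57%.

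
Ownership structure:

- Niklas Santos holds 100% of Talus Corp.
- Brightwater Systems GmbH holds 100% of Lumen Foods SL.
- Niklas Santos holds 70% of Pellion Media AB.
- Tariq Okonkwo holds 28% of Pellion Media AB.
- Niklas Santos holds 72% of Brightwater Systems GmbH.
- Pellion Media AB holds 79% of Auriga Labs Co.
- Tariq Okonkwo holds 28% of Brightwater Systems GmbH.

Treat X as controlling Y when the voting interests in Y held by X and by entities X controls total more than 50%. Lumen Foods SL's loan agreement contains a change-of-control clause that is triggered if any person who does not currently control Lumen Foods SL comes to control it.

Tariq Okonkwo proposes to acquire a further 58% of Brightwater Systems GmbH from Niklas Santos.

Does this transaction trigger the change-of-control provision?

Yes

The purchase adds only to Tariq's holdings (Niklas's stake shrinks), so Tariq is the only person who could newly come to control Lumen.
Tariq's largest direct stake is 28% in Pellion, which does not meet the threshold, so Tariq controls no company.
Neither Tariq nor any entity Tariq controls holds any voting interest in Lumen.
So before the transaction, Tariq does not control Lumen.
After the purchase, Tariq's direct stake in Brightwater rises to 28% + 58% = 86%, and Niklas's stake falls to 14%.
Tariq holds 86% of Brightwater, so Tariq controls Brightwater.
Brightwater holds 100% of Lumen, so Tariq controls Lumen.
Tariq did not control Lumen before and does after, so the clause is triggered.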